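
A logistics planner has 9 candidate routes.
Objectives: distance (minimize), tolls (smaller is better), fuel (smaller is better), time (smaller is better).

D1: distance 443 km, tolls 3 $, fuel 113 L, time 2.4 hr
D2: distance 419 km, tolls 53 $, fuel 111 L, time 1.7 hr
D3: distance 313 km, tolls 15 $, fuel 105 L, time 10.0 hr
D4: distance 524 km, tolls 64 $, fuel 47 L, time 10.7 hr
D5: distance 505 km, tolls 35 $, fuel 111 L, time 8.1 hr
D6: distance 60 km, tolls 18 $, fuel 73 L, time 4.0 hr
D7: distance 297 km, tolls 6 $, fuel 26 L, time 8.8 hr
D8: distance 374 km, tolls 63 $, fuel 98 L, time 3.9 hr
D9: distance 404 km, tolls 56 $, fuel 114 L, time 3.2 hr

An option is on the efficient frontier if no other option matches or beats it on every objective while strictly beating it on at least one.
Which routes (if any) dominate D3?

D7: distance 297≤313, tolls 6≤15, fuel 26≤105, time 8.8≤10.0 — dominates D3.
Others (D1, D2, D4, D5, D6, D8, D9) are each worse than D3 on at least one objective.

D7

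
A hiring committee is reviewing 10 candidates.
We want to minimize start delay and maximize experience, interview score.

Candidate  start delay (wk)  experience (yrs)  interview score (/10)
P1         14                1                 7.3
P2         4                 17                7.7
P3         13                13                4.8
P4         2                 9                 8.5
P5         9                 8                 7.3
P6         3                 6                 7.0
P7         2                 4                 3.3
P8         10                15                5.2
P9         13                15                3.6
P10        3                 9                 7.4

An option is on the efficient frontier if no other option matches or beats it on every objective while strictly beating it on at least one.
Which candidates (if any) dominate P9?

P2: start delay 4≤13, experience 17≥15, interview score 7.7≥3.6 — dominates P9.
P8: start delay 10≤13, experience 15≥15, interview score 5.2≥3.6 — dominates P9.
Others (P1, P3, P4, P5, P6, P7, P10) are each worse than P9 on at least one objective.

P2, P8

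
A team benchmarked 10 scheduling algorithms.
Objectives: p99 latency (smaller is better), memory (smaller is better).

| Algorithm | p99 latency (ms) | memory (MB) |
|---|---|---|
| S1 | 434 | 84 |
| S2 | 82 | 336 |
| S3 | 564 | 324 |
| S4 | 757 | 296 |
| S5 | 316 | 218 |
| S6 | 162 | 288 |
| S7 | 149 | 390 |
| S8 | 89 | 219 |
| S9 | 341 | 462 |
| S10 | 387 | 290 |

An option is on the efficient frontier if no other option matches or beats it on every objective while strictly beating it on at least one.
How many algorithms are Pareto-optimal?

S1: not dominated (best memory).
S2: not dominated (best p99 latency).
S3: dominated by S1 (p99 latency 434≤564, memory 84≤324).
S4: dominated by S1 (p99 latency 434≤757, memory 84≤296).
S5: not dominated.
S6: dominated by S8 (p99 latency 89≤162, memory 219≤288).
S7: dominated by S2 (p99 latency 82≤149, memory 336≤390).
S8: not dominated.
S9: dominated by S2 (p99 latency 82≤341, memory 336≤462).
S10: dominated by S5 (p99 latency 316≤387, memory 218≤290).
Pareto-optimal: S1, S2, S5, S8 → 4.

4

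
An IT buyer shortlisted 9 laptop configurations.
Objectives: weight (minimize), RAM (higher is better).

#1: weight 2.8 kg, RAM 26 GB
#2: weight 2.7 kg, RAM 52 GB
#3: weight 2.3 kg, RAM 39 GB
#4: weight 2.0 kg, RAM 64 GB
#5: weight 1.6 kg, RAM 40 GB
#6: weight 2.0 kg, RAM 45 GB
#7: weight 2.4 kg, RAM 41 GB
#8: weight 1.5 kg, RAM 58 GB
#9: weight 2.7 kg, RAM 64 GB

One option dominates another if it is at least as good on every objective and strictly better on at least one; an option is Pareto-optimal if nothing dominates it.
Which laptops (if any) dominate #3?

#4: weight 2.0≤2.3, RAM 64≥39 — dominates #3.
#5: weight 1.6≤2.3, RAM 40≥39 — dominates #3.
#6: weight 2.0≤2.3, RAM 45≥39 — dominates #3.
#8: weight 1.5≤2.3, RAM 58≥39 — dominates #3.
Others (#1, #2, #7, #9) are each worse than #3 on at least one objective.

#4, #5, #6, #8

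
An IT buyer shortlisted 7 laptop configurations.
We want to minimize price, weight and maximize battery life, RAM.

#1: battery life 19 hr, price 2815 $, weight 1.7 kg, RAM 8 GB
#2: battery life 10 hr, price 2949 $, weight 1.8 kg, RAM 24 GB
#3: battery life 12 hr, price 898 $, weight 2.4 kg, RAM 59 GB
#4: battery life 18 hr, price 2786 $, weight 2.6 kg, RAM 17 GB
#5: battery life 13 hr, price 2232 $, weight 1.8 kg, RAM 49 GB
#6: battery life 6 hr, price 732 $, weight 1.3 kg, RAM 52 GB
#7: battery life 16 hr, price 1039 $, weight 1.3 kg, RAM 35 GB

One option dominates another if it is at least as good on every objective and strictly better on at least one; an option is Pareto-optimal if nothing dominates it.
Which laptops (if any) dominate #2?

#5: battery life 13≥10, price 2232≤2949, weight 1.8≤1.8, RAM 49≥24 — dominates #2.
#7: battery life 16≥10, price 1039≤2949, weight 1.3≤1.8, RAM 35≥24 — dominates #2.
Others (#1, #3, #4, #6) are each worse than #2 on at least one objective.

#5, #7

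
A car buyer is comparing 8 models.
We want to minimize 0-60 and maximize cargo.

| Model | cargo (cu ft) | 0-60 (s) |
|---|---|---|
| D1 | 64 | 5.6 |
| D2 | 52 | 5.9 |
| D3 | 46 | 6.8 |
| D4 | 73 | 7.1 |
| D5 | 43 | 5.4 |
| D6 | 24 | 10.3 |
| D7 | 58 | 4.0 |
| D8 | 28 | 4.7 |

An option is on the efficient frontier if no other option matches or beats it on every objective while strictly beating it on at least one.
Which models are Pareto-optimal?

D1: not dominated.
D2: dominated by D1 (cargo 64≥52, 0-60 5.6≤5.9).
D3: dominated by D1 (cargo 64≥46, 0-60 5.6≤6.8).
D4: not dominated (best cargo).
D5: dominated by D7 (cargo 58≥43, 0-60 4.0≤5.4).
D6: dominated by D1 (cargo 64≥24, 0-60 5.6≤10.3).
D7: not dominated (best 0-60).
D8: dominated by D7 (cargo 58≥28, 0-60 4.0≤4.7).

D1, D4, D7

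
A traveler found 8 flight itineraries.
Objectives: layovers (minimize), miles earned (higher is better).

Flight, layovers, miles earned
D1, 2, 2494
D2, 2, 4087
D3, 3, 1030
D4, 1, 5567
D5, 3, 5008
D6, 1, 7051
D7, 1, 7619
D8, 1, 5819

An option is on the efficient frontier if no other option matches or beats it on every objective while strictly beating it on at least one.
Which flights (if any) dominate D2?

D4, D6, D7, D8

D4: layovers 1≤2, miles earned 5567≥4087 — dominates D2.
D6: layovers 1≤2, miles earned 7051≥4087 — dominates D2.
D7: layovers 1≤2, miles earned 7619≥4087 — dominates D2.
D8: layovers 1≤2, miles earned 5819≥4087 — dominates D2.
Others (D1, D3, D5) are each worse than D2 on at least one objective.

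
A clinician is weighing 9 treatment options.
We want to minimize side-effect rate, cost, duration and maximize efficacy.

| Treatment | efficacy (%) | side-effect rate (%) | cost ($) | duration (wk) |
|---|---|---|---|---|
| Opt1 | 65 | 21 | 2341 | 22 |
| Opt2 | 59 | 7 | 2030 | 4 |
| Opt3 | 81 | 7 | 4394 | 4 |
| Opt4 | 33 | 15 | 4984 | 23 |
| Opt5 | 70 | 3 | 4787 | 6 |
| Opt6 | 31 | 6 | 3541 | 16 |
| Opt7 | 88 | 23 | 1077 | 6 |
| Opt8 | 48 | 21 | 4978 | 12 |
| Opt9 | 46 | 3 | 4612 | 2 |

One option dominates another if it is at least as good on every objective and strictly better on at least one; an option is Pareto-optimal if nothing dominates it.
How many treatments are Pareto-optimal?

Opt1: not dominated.
Opt2: not dominated.
Opt3: not dominated.
Opt4: dominated by Opt2 (efficacy 59≥33, side-effect rate 7≤15, cost 2030≤4984, duration 4≤23).
Opt5: not dominated.
Opt6: not dominated.
Opt7: not dominated (best efficacy).
Opt8: dominated by Opt2 (efficacy 59≥48, side-effect rate 7≤21, cost 2030≤4978, duration 4≤12).
Opt9: not dominated (best duration).
Pareto-optimal: Opt1, Opt2, Opt3, Opt5, Opt6, Opt7, Opt9 → 7.

7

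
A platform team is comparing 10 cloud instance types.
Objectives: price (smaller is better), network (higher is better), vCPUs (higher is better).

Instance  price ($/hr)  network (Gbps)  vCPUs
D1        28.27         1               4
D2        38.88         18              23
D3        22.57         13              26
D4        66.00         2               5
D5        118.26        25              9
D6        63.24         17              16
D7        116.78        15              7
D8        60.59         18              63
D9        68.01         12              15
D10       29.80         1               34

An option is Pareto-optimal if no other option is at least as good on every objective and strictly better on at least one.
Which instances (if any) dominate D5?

none

D1: worse on network (1 vs 25).
D2: worse on network (18 vs 25).
D3: worse on network (13 vs 25).
D4: worse on network (2 vs 25).
D6: worse on network (17 vs 25).
D7: worse on network (15 vs 25).
D8: worse on network (18 vs 25).
D9: worse on network (12 vs 25).
D10: worse on network (1 vs 25).
No option dominates D5.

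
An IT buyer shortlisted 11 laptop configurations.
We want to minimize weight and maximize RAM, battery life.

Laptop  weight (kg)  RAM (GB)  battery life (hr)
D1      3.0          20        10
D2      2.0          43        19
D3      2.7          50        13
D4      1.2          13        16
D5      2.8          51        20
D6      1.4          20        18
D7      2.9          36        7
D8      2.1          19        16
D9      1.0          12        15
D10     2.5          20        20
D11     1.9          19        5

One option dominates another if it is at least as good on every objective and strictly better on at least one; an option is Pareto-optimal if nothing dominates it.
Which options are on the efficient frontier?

D2, D3, D4, D5, D6, D9, D10

D1: dominated by D2 (weight 2.0≤3.0, RAM 43≥20, battery life 19≥10).
D2: not dominated.
D3: not dominated.
D4: not dominated.
D5: not dominated (best RAM).
D6: not dominated.
D7: dominated by D2 (weight 2.0≤2.9, RAM 43≥36, battery life 19≥7).
D8: dominated by D2 (weight 2.0≤2.1, RAM 43≥19, battery life 19≥16).
D9: not dominated (best weight).
D10: not dominated.
D11: dominated by D6 (weight 1.4≤1.9, RAM 20≥19, battery life 18≥5).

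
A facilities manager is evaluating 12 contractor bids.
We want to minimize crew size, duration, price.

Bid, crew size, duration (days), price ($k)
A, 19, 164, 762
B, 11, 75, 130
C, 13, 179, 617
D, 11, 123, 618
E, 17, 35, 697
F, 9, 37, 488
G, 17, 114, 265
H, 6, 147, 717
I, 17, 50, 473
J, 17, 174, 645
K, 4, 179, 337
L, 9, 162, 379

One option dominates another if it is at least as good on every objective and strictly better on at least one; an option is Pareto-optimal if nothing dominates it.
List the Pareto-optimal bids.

B, E, F, H, I, K, L

A: dominated by B (crew size 11≤19, duration 75≤164, price 130≤762).
B: not dominated (best price).
C: dominated by B (crew size 11≤13, duration 75≤179, price 130≤617).
D: dominated by B (crew size 11≤11, duration 75≤123, price 130≤618).
E: not dominated (best duration).
F: not dominated.
G: dominated by B (crew size 11≤17, duration 75≤114, price 130≤265).
H: not dominated.
I: not dominated.
J: dominated by B (crew size 11≤17, duration 75≤174, price 130≤645).
K: not dominated (best crew size).
L: not dominated.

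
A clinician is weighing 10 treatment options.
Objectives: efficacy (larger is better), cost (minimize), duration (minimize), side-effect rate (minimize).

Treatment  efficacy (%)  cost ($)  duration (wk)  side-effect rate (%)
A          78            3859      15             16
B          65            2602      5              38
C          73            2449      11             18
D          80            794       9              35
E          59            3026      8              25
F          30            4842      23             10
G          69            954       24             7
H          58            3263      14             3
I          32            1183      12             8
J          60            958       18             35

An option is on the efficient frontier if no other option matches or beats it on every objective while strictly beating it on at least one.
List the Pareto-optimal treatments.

A: not dominated.
B: not dominated (best duration).
C: not dominated.
D: not dominated (best efficacy).
E: not dominated.
F: dominated by H (efficacy 58≥30, cost 3263≤4842, duration 14≤23, side-effect rate 3≤10).
G: not dominated.
H: not dominated (best side-effect rate).
I: not dominated.
J: dominated by D (efficacy 80≥60, cost 794≤958, duration 9≤18, side-effect rate 35≤35).

A, B, C, D, E, G, H, I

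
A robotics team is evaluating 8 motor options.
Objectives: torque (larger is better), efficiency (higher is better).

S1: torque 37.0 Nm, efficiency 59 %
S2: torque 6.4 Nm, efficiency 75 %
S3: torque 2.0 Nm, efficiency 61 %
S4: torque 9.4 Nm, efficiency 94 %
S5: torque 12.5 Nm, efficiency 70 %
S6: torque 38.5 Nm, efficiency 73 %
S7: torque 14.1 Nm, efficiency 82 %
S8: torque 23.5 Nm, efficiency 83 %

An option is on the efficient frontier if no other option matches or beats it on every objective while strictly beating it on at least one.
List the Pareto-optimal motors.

S1: dominated by S6 (torque 38.5≥37.0, efficiency 73≥59).
S2: dominated by S4 (torque 9.4≥6.4, efficiency 94≥75).
S3: dominated by S2 (torque 6.4≥2.0, efficiency 75≥61).
S4: not dominated (best efficiency).
S5: dominated by S6 (torque 38.5≥12.5, efficiency 73≥70).
S6: not dominated (best torque).
S7: dominated by S8 (torque 23.5≥14.1, efficiency 83≥82).
S8: not dominated.

S4, S6, S8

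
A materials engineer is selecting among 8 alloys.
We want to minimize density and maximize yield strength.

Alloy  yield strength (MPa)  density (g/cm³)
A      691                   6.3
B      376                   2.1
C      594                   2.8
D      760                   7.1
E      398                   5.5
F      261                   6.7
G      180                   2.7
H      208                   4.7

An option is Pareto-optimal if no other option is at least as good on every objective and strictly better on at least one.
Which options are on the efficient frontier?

A, B, C, D

A: not dominated.
B: not dominated (best density).
C: not dominated.
D: not dominated (best yield strength).
E: dominated by C (yield strength 594≥398, density 2.8≤5.5).
F: dominated by A (yield strength 691≥261, density 6.3≤6.7).
G: dominated by B (yield strength 376≥180, density 2.1≤2.7).
H: dominated by B (yield strength 376≥208, density 2.1≤4.7).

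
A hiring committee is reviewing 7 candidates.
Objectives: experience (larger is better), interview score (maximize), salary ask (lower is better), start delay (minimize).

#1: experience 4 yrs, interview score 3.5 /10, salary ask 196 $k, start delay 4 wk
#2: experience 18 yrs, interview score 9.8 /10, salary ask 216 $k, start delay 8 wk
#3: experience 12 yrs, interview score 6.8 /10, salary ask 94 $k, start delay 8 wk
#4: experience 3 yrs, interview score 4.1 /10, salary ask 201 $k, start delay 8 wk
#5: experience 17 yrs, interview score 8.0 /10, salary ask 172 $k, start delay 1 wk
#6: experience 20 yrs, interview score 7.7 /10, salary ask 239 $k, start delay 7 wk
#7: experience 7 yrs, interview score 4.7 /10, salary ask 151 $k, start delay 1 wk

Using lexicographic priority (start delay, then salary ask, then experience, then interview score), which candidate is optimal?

#7

First minimize start delay: best is 1, kept {#5, #7}.
Then minimize salary ask: best is 151, kept {#7}.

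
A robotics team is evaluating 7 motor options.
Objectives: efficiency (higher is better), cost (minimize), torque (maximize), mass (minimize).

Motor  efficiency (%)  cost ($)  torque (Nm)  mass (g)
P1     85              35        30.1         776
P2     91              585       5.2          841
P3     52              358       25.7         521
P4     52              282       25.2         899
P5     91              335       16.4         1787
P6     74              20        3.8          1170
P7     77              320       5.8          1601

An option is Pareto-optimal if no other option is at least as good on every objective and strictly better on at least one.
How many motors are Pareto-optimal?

5

P1: not dominated (best torque).
P2: not dominated.
P3: not dominated (best mass).
P4: dominated by P1 (efficiency 85≥52, cost 35≤282, torque 30.1≥25.2, mass 776≤899).
P5: not dominated.
P6: not dominated (best cost).
P7: dominated by P1 (efficiency 85≥77, cost 35≤320, torque 30.1≥5.8, mass 776≤1601).
Pareto-optimal: P1, P2, P3, P5, P6 → 5.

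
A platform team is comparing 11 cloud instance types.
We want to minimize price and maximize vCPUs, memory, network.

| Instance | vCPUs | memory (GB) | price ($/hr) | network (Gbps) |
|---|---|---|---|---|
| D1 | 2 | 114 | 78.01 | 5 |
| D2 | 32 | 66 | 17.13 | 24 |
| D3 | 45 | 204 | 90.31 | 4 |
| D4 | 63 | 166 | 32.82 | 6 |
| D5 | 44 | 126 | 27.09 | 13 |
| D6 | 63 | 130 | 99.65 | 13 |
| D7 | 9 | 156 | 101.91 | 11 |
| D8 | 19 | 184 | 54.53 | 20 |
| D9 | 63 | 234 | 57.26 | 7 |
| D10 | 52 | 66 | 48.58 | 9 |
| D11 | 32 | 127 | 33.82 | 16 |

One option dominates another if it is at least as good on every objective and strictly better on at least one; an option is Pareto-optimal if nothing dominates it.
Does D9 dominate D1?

D9 vs D1: vCPUs 63≥2, memory 234≥114, price 57.26≤78.01, network 7≥5 — D9 is at least as good on every objective with at least one strict improvement.

Yes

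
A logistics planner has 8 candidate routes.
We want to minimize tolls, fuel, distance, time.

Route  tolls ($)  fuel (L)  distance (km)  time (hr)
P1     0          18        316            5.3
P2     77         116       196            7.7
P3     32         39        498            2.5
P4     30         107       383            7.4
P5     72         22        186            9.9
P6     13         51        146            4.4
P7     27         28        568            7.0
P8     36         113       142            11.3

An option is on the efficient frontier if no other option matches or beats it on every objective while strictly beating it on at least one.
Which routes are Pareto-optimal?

P1: not dominated (best tolls).
P2: dominated by P6 (tolls 13≤77, fuel 51≤116, distance 146≤196, time 4.4≤7.7).
P3: not dominated (best time).
P4: dominated by P1 (tolls 0≤30, fuel 18≤107, distance 316≤383, time 5.3≤7.4).
P5: not dominated.
P6: not dominated.
P7: dominated by P1 (tolls 0≤27, fuel 18≤28, distance 316≤568, time 5.3≤7.0).
P8: not dominated (best distance).

P1, P3, P5, P6, P8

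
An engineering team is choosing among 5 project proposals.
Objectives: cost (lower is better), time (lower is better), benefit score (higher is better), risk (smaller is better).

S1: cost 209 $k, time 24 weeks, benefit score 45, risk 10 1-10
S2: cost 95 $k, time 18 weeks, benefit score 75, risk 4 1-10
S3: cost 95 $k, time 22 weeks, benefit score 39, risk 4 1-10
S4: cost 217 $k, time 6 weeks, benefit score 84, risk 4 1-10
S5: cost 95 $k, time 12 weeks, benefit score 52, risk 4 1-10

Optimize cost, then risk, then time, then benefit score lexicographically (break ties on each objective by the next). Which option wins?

First minimize cost: best is 95, kept {S2, S3, S5}.
Then minimize risk: best is 4, kept {S2, S3, S5}.
Then minimize time: best is 12, kept {S5}.

S5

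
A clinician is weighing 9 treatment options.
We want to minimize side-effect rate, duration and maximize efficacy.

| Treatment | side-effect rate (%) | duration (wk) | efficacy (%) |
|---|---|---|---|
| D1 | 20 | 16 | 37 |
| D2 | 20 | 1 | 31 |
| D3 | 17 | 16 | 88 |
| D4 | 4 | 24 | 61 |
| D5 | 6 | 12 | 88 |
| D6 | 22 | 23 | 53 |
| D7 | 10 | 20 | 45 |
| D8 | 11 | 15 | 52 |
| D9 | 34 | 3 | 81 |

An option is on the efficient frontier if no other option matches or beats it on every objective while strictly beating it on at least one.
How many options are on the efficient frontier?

D1: dominated by D3 (side-effect rate 17≤20, duration 16≤16, efficacy 88≥37).
D2: not dominated (best duration).
D3: dominated by D5 (side-effect rate 6≤17, duration 12≤16, efficacy 88≥88).
D4: not dominated (best side-effect rate).
D5: not dominated.
D6: dominated by D3 (side-effect rate 17≤22, duration 16≤23, efficacy 88≥53).
D7: dominated by D5 (side-effect rate 6≤10, duration 12≤20, efficacy 88≥45).
D8: dominated by D5 (side-effect rate 6≤11, duration 12≤15, efficacy 88≥52).
D9: not dominated.
Pareto-optimal: D2, D4, D5, D9 → 4.

4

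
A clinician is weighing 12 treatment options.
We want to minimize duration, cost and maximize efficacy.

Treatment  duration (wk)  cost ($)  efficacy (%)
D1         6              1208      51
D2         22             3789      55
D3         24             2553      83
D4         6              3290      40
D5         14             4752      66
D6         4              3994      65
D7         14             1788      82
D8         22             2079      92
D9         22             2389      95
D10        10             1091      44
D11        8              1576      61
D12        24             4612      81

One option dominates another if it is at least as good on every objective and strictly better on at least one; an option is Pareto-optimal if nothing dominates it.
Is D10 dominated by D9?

No

D9 vs D10: D9 is worse on duration (22 vs 10), so it does not dominate D10.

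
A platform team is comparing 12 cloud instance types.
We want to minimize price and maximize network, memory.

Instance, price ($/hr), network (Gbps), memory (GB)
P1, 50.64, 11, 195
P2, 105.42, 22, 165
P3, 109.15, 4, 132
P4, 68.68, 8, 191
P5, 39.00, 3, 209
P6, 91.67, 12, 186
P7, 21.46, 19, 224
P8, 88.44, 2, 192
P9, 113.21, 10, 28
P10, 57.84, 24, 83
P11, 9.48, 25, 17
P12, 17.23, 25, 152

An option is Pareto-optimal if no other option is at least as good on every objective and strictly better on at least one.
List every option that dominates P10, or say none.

P12: price 17.23≤57.84, network 25≥24, memory 152≥83 — dominates P10.
Others (P1, P2, P3, P4, P5, P6, P7, P8, P9, P11) are each worse than P10 on at least one objective.

P12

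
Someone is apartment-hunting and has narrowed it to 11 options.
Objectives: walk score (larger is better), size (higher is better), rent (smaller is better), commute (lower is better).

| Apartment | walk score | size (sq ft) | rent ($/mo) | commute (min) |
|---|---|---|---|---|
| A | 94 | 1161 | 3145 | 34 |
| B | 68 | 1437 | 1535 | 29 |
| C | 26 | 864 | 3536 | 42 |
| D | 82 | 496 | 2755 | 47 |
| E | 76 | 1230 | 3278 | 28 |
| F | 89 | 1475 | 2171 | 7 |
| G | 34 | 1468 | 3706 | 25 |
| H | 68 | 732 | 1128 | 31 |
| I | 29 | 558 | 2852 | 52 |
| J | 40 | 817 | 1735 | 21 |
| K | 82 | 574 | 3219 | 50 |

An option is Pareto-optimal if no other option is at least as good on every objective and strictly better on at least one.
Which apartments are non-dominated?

A: not dominated (best walk score).
B: not dominated.
C: dominated by A (walk score 94≥26, size 1161≥864, rent 3145≤3536, commute 34≤42).
D: dominated by F (walk score 89≥82, size 1475≥496, rent 2171≤2755, commute 7≤47).
E: dominated by F (walk score 89≥76, size 1475≥1230, rent 2171≤3278, commute 7≤28).
F: not dominated (best size).
G: dominated by F (walk score 89≥34, size 1475≥1468, rent 2171≤3706, commute 7≤25).
H: not dominated (best rent).
I: dominated by B (walk score 68≥29, size 1437≥558, rent 1535≤2852, commute 29≤52).
J: not dominated.
K: dominated by A (walk score 94≥82, size 1161≥574, rent 3145≤3219, commute 34≤50).

A, B, F, H, J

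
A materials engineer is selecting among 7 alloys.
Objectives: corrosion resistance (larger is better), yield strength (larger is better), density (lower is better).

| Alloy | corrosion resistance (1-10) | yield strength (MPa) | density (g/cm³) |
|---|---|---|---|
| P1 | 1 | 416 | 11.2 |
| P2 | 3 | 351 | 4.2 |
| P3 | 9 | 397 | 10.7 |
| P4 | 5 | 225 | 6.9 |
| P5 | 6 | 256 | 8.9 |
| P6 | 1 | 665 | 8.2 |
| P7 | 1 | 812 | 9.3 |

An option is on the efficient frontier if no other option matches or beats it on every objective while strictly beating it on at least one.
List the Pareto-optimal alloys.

P1: dominated by P6 (corrosion resistance 1≥1, yield strength 665≥416, density 8.2≤11.2).
P2: not dominated (best density).
P3: not dominated (best corrosion resistance).
P4: not dominated.
P5: not dominated.
P6: not dominated.
P7: not dominated (best yield strength).

P2, P3, P4, P5, P6, P7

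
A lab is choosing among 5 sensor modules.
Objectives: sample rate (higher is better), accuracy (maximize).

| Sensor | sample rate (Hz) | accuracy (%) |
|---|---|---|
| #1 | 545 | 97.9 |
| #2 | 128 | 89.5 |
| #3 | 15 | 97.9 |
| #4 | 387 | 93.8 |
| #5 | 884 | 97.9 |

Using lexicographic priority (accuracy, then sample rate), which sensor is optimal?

First maximize accuracy: best is 97.9, kept {#1, #3, #5}.
Then maximize sample rate: best is 884, kept {#5}.

#5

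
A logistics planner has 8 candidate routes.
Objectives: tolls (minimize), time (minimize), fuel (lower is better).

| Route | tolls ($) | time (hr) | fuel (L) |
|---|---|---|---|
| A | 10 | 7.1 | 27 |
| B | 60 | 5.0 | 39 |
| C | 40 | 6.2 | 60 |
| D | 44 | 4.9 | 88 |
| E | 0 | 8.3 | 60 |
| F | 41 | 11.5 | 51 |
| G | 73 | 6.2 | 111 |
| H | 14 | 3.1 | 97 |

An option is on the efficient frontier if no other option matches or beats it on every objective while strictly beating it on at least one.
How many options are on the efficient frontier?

6

A: not dominated (best fuel).
B: not dominated.
C: not dominated.
D: not dominated.
E: not dominated (best tolls).
F: dominated by A (tolls 10≤41, time 7.1≤11.5, fuel 27≤51).
G: dominated by B (tolls 60≤73, time 5.0≤6.2, fuel 39≤111).
H: not dominated (best time).
Pareto-optimal: A, B, C, D, E, H → 6.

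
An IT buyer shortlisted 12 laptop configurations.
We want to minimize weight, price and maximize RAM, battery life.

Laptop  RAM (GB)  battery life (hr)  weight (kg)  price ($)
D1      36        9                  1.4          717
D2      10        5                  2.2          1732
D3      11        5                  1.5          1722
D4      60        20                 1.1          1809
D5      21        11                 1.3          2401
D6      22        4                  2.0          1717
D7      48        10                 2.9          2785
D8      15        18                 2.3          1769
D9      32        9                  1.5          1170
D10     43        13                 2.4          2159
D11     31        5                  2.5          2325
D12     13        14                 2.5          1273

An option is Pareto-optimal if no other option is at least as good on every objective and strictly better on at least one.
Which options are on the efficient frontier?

D1, D4, D8, D12

D1: not dominated (best price).
D2: dominated by D1 (RAM 36≥10, battery life 9≥5, weight 1.4≤2.2, price 717≤1732).
D3: dominated by D1 (RAM 36≥11, battery life 9≥5, weight 1.4≤1.5, price 717≤1722).
D4: not dominated (best RAM).
D5: dominated by D4 (RAM 60≥21, battery life 20≥11, weight 1.1≤1.3, price 1809≤2401).
D6: dominated by D1 (RAM 36≥22, battery life 9≥4, weight 1.4≤2.0, price 717≤1717).
D7: dominated by D4 (RAM 60≥48, battery life 20≥10, weight 1.1≤2.9, price 1809≤2785).
D8: not dominated.
D9: dominated by D1 (RAM 36≥32, battery life 9≥9, weight 1.4≤1.5, price 717≤1170).
D10: dominated by D4 (RAM 60≥43, battery life 20≥13, weight 1.1≤2.4, price 1809≤2159).
D11: dominated by D1 (RAM 36≥31, battery life 9≥5, weight 1.4≤2.5, price 717≤2325).
D12: not dominated.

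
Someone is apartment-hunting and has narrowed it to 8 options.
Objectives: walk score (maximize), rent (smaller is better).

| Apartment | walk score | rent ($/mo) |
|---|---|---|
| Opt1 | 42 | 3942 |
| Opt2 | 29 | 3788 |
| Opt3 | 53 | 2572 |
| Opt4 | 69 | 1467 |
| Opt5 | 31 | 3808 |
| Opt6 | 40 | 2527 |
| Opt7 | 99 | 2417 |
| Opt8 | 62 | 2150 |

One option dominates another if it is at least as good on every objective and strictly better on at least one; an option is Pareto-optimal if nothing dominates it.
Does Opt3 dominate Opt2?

Opt3 vs Opt2: walk score 53≥29, rent 2572≤3788 — Opt3 is at least as good on every objective with at least one strict improvement.

Yes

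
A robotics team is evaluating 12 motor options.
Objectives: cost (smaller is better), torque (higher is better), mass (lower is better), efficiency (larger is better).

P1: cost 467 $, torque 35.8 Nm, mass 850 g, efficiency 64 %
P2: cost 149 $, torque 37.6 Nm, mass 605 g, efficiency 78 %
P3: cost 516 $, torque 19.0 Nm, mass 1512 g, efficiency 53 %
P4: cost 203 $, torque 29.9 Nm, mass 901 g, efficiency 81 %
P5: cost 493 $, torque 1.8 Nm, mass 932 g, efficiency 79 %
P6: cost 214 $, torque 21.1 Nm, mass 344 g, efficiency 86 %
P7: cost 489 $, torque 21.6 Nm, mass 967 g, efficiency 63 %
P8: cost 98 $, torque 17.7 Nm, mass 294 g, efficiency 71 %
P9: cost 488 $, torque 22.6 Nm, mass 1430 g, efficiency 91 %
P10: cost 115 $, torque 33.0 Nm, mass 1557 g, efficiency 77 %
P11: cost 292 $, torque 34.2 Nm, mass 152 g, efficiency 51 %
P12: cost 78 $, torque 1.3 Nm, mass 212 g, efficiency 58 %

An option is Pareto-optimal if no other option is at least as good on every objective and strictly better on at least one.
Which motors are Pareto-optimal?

P2, P4, P6, P8, P9, P10, P11, P12

P1: dominated by P2 (cost 149≤467, torque 37.6≥35.8, mass 605≤850, efficiency 78≥64).
P2: not dominated (best torque).
P3: dominated by P1 (cost 467≤516, torque 35.8≥19.0, mass 850≤1512, efficiency 64≥53).
P4: not dominated.
P5: dominated by P4 (cost 203≤493, torque 29.9≥1.8, mass 901≤932, efficiency 81≥79).
P6: not dominated.
P7: dominated by P1 (cost 467≤489, torque 35.8≥21.6, mass 850≤967, efficiency 64≥63).
P8: not dominated.
P9: not dominated (best efficiency).
P10: not dominated.
P11: not dominated (best mass).
P12: not dominated (best cost).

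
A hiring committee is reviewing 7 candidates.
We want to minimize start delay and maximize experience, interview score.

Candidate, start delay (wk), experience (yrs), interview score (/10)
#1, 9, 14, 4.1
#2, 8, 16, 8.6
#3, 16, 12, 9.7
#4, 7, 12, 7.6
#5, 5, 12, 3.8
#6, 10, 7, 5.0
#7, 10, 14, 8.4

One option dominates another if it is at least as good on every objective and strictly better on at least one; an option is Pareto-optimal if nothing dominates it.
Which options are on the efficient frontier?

#2, #3, #4, #5

#1: dominated by #2 (start delay 8≤9, experience 16≥14, interview score 8.6≥4.1).
#2: not dominated (best experience).
#3: not dominated (best interview score).
#4: not dominated.
#5: not dominated (best start delay).
#6: dominated by #2 (start delay 8≤10, experience 16≥7, interview score 8.6≥5.0).
#7: dominated by #2 (start delay 8≤10, experience 16≥14, interview score 8.6≥8.4).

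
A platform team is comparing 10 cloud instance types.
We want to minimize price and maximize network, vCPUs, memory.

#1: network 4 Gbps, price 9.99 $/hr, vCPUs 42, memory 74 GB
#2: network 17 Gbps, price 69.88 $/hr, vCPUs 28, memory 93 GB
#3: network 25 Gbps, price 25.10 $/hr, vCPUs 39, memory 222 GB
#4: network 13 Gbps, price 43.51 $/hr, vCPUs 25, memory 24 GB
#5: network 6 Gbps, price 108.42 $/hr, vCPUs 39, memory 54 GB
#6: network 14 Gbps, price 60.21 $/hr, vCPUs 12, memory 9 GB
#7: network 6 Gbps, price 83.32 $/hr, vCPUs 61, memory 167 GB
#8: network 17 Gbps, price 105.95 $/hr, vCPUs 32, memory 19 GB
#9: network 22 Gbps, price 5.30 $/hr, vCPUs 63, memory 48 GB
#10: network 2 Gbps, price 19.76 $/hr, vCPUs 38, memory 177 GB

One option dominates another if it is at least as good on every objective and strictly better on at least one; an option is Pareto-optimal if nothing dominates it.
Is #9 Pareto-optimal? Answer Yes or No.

Yes

#1: worse on network (4 vs 22).
#2: worse on network (17 vs 22).
#3: worse on price (25.10 vs 5.30).
#4: worse on network (13 vs 22).
#5: worse on network (6 vs 22).
#6: worse on network (14 vs 22).
#7: worse on network (6 vs 22).
#8: worse on network (17 vs 22).
#10: worse on network (2 vs 22).
No option is at least as good as #9 on every objective and strictly better on one.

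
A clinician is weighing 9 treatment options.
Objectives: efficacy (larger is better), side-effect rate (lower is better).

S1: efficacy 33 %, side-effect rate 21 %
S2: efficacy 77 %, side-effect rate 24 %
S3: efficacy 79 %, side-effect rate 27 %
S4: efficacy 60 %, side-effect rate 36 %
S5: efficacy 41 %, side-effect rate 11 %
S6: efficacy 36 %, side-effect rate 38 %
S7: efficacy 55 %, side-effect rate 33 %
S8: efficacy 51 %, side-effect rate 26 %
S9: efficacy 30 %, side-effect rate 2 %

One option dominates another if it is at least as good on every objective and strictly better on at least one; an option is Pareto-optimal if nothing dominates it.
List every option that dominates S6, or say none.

S2, S3, S4, S5, S7, S8

S2: efficacy 77≥36, side-effect rate 24≤38 — dominates S6.
S3: efficacy 79≥36, side-effect rate 27≤38 — dominates S6.
S4: efficacy 60≥36, side-effect rate 36≤38 — dominates S6.
S5: efficacy 41≥36, side-effect rate 11≤38 — dominates S6.
S7: efficacy 55≥36, side-effect rate 33≤38 — dominates S6.
S8: efficacy 51≥36, side-effect rate 26≤38 — dominates S6.
Others (S1, S9) are each worse than S6 on at least one objective.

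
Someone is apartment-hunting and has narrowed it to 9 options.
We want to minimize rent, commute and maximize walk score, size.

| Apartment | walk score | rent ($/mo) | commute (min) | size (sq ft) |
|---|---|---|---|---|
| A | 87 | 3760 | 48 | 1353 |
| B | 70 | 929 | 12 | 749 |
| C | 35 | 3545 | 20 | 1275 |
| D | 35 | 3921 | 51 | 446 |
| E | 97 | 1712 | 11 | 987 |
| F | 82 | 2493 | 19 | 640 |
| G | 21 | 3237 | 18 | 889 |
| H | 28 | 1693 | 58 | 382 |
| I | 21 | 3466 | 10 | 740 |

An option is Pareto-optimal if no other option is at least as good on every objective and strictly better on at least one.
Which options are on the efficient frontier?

A, B, C, E, I

A: not dominated (best size).
B: not dominated (best rent).
C: not dominated.
D: dominated by A (walk score 87≥35, rent 3760≤3921, commute 48≤51, size 1353≥446).
E: not dominated (best walk score).
F: dominated by E (walk score 97≥82, rent 1712≤2493, commute 11≤19, size 987≥640).
G: dominated by E (walk score 97≥21, rent 1712≤3237, commute 11≤18, size 987≥889).
H: dominated by B (walk score 70≥28, rent 929≤1693, commute 12≤58, size 749≥382).
I: not dominated (best commute).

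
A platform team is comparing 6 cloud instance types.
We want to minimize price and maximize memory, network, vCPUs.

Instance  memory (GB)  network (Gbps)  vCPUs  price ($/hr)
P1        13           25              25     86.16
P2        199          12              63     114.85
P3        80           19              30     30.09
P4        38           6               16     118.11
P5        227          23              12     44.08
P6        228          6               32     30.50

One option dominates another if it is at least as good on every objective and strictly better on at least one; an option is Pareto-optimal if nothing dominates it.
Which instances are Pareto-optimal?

P1: not dominated (best network).
P2: not dominated (best vCPUs).
P3: not dominated (best price).
P4: dominated by P2 (memory 199≥38, network 12≥6, vCPUs 63≥16, price 114.85≤118.11).
P5: not dominated.
P6: not dominated (best memory).

P1, P2, P3, P5, P6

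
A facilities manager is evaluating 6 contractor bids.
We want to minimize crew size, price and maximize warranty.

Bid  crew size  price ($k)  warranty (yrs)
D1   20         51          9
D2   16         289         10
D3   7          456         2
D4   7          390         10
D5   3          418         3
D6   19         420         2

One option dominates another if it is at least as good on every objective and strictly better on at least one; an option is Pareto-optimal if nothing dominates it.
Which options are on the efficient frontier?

D1, D2, D4, D5

D1: not dominated (best price).
D2: not dominated.
D3: dominated by D4 (crew size 7≤7, price 390≤456, warranty 10≥2).
D4: not dominated.
D5: not dominated (best crew size).
D6: dominated by D2 (crew size 16≤19, price 289≤420, warranty 10≥2).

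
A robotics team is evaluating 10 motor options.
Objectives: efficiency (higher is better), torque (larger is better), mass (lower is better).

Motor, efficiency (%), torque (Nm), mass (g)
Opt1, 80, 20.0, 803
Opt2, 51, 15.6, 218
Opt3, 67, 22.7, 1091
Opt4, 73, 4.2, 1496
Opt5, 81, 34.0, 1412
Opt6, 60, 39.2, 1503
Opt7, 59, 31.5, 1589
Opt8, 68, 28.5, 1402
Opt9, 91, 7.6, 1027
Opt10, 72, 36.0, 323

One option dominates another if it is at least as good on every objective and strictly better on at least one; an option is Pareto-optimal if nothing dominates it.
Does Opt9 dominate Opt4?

Yes

Opt9 vs Opt4: efficiency 91≥73, torque 7.6≥4.2, mass 1027≤1496 — Opt9 is at least as good on every objective with at least one strict improvement.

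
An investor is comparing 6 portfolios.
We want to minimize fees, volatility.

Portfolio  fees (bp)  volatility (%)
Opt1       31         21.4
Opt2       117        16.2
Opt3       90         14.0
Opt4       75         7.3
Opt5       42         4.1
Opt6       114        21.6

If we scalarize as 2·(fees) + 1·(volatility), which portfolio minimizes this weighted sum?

Opt1: 2·31 + 1·21.4 = 83.4
Opt2: 2·117 + 1·16.2 = 250.2
Opt3: 2·90 + 1·14.0 = 194.0
Opt4: 2·75 + 1·7.3 = 157.3
Opt5: 2·42 + 1·4.1 = 88.1
Opt6: 2·114 + 1·21.6 = 249.6
Lowest: Opt1 at 83.4.

Opt1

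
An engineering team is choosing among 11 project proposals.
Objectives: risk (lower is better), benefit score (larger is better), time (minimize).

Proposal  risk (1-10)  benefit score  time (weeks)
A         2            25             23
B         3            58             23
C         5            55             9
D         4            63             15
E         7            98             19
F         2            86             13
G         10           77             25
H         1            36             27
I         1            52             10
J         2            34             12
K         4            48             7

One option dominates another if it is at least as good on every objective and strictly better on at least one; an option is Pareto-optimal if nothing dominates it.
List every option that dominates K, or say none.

A: worse on benefit score (25 vs 48).
B: worse on time (23 vs 7).
C: worse on risk (5 vs 4).
D: worse on time (15 vs 7).
E: worse on risk (7 vs 4).
F: worse on time (13 vs 7).
G: worse on risk (10 vs 4).
H: worse on benefit score (36 vs 48).
I: worse on time (10 vs 7).
J: worse on benefit score (34 vs 48).
No option dominates K.

none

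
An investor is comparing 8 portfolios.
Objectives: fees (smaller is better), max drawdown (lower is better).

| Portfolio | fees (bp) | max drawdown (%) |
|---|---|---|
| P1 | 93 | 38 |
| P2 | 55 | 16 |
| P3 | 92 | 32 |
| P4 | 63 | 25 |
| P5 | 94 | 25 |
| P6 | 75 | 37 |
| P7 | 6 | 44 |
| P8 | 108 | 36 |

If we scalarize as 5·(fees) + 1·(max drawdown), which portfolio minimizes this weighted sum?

P7

P1: 5·93 + 1·38 = 503
P2: 5·55 + 1·16 = 291
P3: 5·92 + 1·32 = 492
P4: 5·63 + 1·25 = 340
P5: 5·94 + 1·25 = 495
P6: 5·75 + 1·37 = 412
P7: 5·6 + 1·44 = 74
P8: 5·108 + 1·36 = 576
Lowest: P7 at 74.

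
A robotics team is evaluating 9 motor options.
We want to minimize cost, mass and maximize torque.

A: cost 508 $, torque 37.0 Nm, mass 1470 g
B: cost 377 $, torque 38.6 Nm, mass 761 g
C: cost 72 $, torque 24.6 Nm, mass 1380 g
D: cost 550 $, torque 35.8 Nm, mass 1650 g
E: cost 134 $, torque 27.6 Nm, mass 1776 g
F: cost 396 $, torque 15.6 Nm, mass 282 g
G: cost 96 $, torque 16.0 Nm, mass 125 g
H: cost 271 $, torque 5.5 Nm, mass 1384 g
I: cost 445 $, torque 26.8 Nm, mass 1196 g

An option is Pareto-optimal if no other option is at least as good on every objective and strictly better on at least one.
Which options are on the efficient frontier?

A: dominated by B (cost 377≤508, torque 38.6≥37.0, mass 761≤1470).
B: not dominated (best torque).
C: not dominated (best cost).
D: dominated by A (cost 508≤550, torque 37.0≥35.8, mass 1470≤1650).
E: not dominated.
F: dominated by G (cost 96≤396, torque 16.0≥15.6, mass 125≤282).
G: not dominated (best mass).
H: dominated by C (cost 72≤271, torque 24.6≥5.5, mass 1380≤1384).
I: dominated by B (cost 377≤445, torque 38.6≥26.8, mass 761≤1196).

B, C, E, G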